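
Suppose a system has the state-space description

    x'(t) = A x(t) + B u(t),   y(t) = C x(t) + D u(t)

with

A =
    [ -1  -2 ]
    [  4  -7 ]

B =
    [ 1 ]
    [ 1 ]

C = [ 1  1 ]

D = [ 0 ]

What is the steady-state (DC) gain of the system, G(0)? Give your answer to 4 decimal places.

G(0) = C(-A)^{-1}B + D = -C A^{-1} B + D.
det A = 15, so A^{-1} = (1/15)·adj(A) = [[-7/15, 2/15], [-4/15, -1/15]]
A^{-1} B = [-1/3, -1/3]^T
C A^{-1} B = -2/3
G(0) = D - C A^{-1} B = 0 - (-2/3) = 2/3 ≈ 0.6667

0.6667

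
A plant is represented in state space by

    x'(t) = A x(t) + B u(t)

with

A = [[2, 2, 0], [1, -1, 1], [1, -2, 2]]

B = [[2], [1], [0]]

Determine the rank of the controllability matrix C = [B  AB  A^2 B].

3

AB = [[6], [1], [0]]
A^2B = [[14], [5], [4]]
Controllability matrix C = [B  AB  A^2B] = [[2, 6, 14], [1, 1, 5], [0, 0, 4]]
det(C) = 2·(1·4 - 5·0) - 6·(1·4 - 5·0) + 14·(1·0 - 1·0) = 2·4 - 6·4 + 14·0 = -16 ≠ 0, so rank(C) = 3.
rank(C) = 3 = n, so the pair (A, B) is completely controllable.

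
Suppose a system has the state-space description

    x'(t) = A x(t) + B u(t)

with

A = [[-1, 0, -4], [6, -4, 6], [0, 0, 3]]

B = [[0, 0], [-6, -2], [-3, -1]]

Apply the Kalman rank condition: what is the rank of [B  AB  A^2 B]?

AB = [[12, 4], [6, 2], [-9, -3]]
A^2B = [[24, 8], [-6, -2], [-27, -9]]
Controllability matrix C = [B  AB  A^2B] = [[0, 0, 12, 4, 24, 8], [-6, -2, 6, 2, -6, -2], [-3, -1, -9, -3, -27, -9]]
The rows r1, r2, r3 of C are linearly dependent: 2·r1 - r2 + 2·r3 = 0 (check each entry), so rank(C) ≤ 2.
The 2×2 minor from rows 1, 2, columns 1, 3 is 0·6 - 12·(-6) = 0 - (-72) = 72 ≠ 0, so rank(C) = 2.
rank(C) = 2 < n = 3, so the pair (A, B) is not completely controllable.

2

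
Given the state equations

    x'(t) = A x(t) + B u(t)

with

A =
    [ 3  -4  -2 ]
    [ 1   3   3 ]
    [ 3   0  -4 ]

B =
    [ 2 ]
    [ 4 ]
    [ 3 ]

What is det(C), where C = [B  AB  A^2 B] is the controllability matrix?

8004

AB = [[-16], [23], [-6]]
A^2B = [[-128], [35], [-24]]
Controllability matrix C = [B  AB  A^2B] = [[2, -16, -128], [4, 23, 35], [3, -6, -24]]
Expanding along the first row, det(C) = 2·(23·(-24) - 35·(-6)) - (-16)·(4·(-24) - 35·3) + (-128)·(4·(-6) - 23·3) = 2·(-342) - (-16)·(-201) + (-128)·(-93) = 8004
Since det(C) ≠ 0, rank(C) = 3 and the system is completely controllable.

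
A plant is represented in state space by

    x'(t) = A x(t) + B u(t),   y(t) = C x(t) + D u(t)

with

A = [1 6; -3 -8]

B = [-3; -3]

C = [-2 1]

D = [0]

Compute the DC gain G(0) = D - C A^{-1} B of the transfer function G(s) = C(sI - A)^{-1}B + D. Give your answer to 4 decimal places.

G(0) = C(-A)^{-1}B + D = -C A^{-1} B + D.
det A = 10, so A^{-1} = (1/10)·adj(A) = [[-4/5, -3/5], [3/10, 1/10]]
A^{-1} B = [21/5, -6/5]^T
C A^{-1} B = -48/5
G(0) = D - C A^{-1} B = 0 - (-48/5) = 48/5 ≈ 9.6000

9.6000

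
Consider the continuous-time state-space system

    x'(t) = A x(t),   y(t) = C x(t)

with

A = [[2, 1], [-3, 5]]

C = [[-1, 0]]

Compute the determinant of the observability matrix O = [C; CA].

CA = [[-2, -1]]
Observability matrix O = [C; CA] = [[-1, 0], [-2, -1]]
det(O) = (-1)·(-1) - 0·(-2) = 1 - 0 = 1
Since det(O) ≠ 0, rank(O) = 2 and the system is completely observable.

1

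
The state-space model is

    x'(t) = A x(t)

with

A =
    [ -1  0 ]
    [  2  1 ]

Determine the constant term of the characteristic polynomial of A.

-1

For a 2×2 matrix, det(sI - A) = s^2 - (tr A)s + det A.
tr A = 0, det A = -1.
So p(s) = s^2 - 1.
The constant term is -1.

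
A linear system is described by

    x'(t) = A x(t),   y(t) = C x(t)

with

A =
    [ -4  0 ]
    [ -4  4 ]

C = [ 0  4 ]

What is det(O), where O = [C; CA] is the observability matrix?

64

CA = [[-16, 16]]
Observability matrix O = [C; CA] = [[0, 4], [-16, 16]]
det(O) = 0·16 - 4·(-16) = 0 - (-64) = 64
Since det(O) ≠ 0, rank(O) = 2 and the system is completely observable.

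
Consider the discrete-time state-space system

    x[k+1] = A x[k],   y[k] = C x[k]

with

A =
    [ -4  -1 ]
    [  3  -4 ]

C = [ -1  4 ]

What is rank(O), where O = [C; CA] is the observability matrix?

CA = [[16, -15]]
Observability matrix O = [C; CA] = [[-1, 4], [16, -15]]
det(O) = (-1)·(-15) - 4·16 = 15 - 64 = -49 ≠ 0, so rank(O) = 2.
rank(O) = 2 = n, so the pair (A, C) is completely observable.

2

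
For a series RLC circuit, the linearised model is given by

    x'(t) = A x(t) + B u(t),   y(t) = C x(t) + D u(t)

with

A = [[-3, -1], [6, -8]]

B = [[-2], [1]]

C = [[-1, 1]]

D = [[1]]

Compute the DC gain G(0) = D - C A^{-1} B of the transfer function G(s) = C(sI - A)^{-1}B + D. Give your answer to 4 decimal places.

1.2667

G(0) = C(-A)^{-1}B + D = -C A^{-1} B + D.
det A = 30, so A^{-1} = (1/30)·adj(A) = [[-4/15, 1/30], [-1/5, -1/10]]
A^{-1} B = [17/30, 3/10]^T
C A^{-1} B = -4/15
G(0) = D - C A^{-1} B = 1 - (-4/15) = 19/15 ≈ 1.2667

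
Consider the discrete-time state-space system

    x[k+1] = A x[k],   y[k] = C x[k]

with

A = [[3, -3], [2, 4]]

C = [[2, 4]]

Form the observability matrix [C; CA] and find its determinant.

CA = [[14, 10]]
Observability matrix O = [C; CA] = [[2, 4], [14, 10]]
det(O) = 2·10 - 4·14 = 20 - 56 = -36
Since det(O) ≠ 0, rank(O) = 2 and the system is completely observable.

-36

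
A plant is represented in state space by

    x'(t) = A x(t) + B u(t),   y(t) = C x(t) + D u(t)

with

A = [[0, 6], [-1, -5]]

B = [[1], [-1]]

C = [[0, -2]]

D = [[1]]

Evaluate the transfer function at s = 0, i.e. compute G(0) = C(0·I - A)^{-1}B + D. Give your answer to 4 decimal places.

G(0) = C(-A)^{-1}B + D = -C A^{-1} B + D.
det A = 6, so A^{-1} = (1/6)·adj(A) = [[-5/6, -1], [1/6, 0]]
A^{-1} B = [1/6, 1/6]^T
C A^{-1} B = -1/3
G(0) = D - C A^{-1} B = 1 - (-1/3) = 4/3 ≈ 1.3333

1.3333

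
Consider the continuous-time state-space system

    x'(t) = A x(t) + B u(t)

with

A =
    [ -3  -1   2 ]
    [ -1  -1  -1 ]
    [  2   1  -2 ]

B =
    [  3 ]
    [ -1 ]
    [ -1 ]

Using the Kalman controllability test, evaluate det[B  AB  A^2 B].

AB = [[-10], [-1], [7]]
A^2B = [[45], [4], [-35]]
Controllability matrix C = [B  AB  A^2B] = [[3, -10, 45], [-1, -1, 4], [-1, 7, -35]]
Expanding along the first row, det(C) = 3·((-1)·(-35) - 4·7) - (-10)·((-1)·(-35) - 4·(-1)) + 45·((-1)·7 - (-1)·(-1)) = 3·7 - (-10)·39 + 45·(-8) = 51
Since det(C) ≠ 0, rank(C) = 3 and the system is completely controllable.

51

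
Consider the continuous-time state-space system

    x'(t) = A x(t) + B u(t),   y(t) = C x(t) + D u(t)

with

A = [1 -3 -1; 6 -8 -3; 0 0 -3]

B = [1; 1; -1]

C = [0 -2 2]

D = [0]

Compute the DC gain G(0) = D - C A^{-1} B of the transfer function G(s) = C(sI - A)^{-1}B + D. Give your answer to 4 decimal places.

-1.8667

G(0) = C(-A)^{-1}B + D = -C A^{-1} B + D.
det A = -30, so A^{-1} = (1/-30)·adj(A) = [[-4/5, 3/10, -1/30], [-3/5, 1/10, 1/10], [0, 0, -1/3]]
A^{-1} B = [-7/15, -3/5, 1/3]^T
C A^{-1} B = 28/15
G(0) = D - C A^{-1} B = 0 - (28/15) = -28/15 ≈ -1.8667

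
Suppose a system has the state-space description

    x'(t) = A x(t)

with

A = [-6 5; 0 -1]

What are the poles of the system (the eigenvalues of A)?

-6, -1

det(sI - A) = s^2 - (tr A)s + det A, with tr A = (-6) + (-1) = -7 and det A = (-6)·(-1) - 5·0 = 6 - 0 = 6.
So p(s) = det(sI - A) = s^2 + 7s + 6.
Factor s^2 + 7s + 6: two numbers with sum -7 and product 6 are -1 and -6, so s^2 + 7s + 6 = (s + 1)(s + 6).
Hence p(s) = (s + 1) (s + 6), with roots -6, -1.
All eigenvalues have negative real part, so the system is asymptotically stable.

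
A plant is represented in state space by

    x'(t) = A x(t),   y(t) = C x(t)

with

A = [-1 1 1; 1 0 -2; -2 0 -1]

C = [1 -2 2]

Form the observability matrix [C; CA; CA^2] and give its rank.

CA = [[-7, 1, 3]]
CA^2 = [[2, -7, -12]]
Observability matrix O = [C; CA; CA^2] = [[1, -2, 2], [-7, 1, 3], [2, -7, -12]]
det(O) = 1·(1·(-12) - 3·(-7)) - (-2)·((-7)·(-12) - 3·2) + 2·((-7)·(-7) - 1·2) = 1·9 - (-2)·78 + 2·47 = 259 ≠ 0, so rank(O) = 3.
rank(O) = 3 = n, so the pair (A, C) is completely observable.

3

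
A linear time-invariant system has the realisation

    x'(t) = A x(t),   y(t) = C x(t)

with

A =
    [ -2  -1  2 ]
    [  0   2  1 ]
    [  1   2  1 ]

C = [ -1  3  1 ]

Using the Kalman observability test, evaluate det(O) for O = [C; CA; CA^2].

-199

CA = [[3, 9, 2]]
CA^2 = [[-4, 19, 17]]
Observability matrix O = [C; CA; CA^2] = [[-1, 3, 1], [3, 9, 2], [-4, 19, 17]]
Expanding along the first row, det(O) = (-1)·(9·17 - 2·19) - 3·(3·17 - 2·(-4)) + 1·(3·19 - 9·(-4)) = (-1)·115 - 3·59 + 1·93 = -199
Since det(O) ≠ 0, rank(O) = 3 and the system is completely observable.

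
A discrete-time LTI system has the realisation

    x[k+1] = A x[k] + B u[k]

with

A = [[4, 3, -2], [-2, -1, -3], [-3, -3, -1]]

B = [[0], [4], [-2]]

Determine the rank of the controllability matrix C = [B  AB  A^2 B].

AB = [[16], [2], [-10]]
A^2B = [[90], [-4], [-44]]
Controllability matrix C = [B  AB  A^2B] = [[0, 16, 90], [4, 2, -4], [-2, -10, -44]]
det(C) = 0·(2·(-44) - (-4)·(-10)) - 16·(4·(-44) - (-4)·(-2)) + 90·(4·(-10) - 2·(-2)) = 0·(-128) - 16·(-184) + 90·(-36) = -296 ≠ 0, so rank(C) = 3.
rank(C) = 3 = n, so the pair (A, B) is completely controllable.

3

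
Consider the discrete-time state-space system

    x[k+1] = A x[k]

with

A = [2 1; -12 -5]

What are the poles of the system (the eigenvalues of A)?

-2, -1

det(zI - A) = z^2 - (tr A)z + det A, with tr A = 2 + (-5) = -3 and det A = 2·(-5) - 1·(-12) = -10 - (-12) = 2.
So p(z) = det(zI - A) = z^2 + 3z + 2.
Factor z^2 + 3z + 2: two numbers with sum -3 and product 2 are -1 and -2, so z^2 + 3z + 2 = (z + 1)(z + 2).
Hence p(z) = (z + 1) (z + 2), with roots -2, -1.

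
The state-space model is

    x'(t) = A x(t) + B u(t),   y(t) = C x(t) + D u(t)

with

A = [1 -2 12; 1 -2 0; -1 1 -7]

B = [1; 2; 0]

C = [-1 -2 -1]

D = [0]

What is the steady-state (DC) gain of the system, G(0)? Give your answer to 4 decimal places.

-3.7500

G(0) = C(-A)^{-1}B + D = -C A^{-1} B + D.
det A = -12, so A^{-1} = (1/-12)·adj(A) = [[-7/6, 1/6, -2], [-7/12, -5/12, -1], [1/12, -1/12, 0]]
A^{-1} B = [-5/6, -17/12, -1/12]^T
C A^{-1} B = 15/4
G(0) = D - C A^{-1} B = 0 - (15/4) = -15/4 ≈ -3.7500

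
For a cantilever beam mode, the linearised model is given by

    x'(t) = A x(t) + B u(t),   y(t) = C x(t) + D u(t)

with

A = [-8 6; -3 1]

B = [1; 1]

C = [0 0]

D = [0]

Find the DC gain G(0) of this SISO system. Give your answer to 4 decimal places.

0.0000

G(0) = C(-A)^{-1}B + D = -C A^{-1} B + D.
det A = 10, so A^{-1} = (1/10)·adj(A) = [[1/10, -3/5], [3/10, -4/5]]
A^{-1} B = [-1/2, -1/2]^T
C A^{-1} B = 0
G(0) = D - C A^{-1} B = 0 - (0) = 0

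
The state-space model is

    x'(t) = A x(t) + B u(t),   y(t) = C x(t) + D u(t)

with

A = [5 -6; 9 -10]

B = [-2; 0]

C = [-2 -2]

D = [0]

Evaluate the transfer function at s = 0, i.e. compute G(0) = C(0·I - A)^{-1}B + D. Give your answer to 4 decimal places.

G(0) = C(-A)^{-1}B + D = -C A^{-1} B + D.
det A = 4, so A^{-1} = (1/4)·adj(A) = [[-5/2, 3/2], [-9/4, 5/4]]
A^{-1} B = [5, 9/2]^T
C A^{-1} B = -19
G(0) = D - C A^{-1} B = 0 - (-19) = 19

19.0000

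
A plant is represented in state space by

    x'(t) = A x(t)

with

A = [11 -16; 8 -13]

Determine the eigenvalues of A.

-5, 3

det(sI - A) = s^2 - (tr A)s + det A, with tr A = 11 + (-13) = -2 and det A = 11·(-13) - (-16)·8 = -143 - (-128) = -15.
So p(s) = det(sI - A) = s^2 + 2s - 15.
Factor s^2 + 2s - 15: two numbers with sum -2 and product -15 are 3 and -5, so s^2 + 2s - 15 = (s - 3)(s + 5).
Hence p(s) = (s - 3) (s + 5), with roots -5, 3.
At least one eigenvalue has non-negative real part, so the system is not asymptotically stable.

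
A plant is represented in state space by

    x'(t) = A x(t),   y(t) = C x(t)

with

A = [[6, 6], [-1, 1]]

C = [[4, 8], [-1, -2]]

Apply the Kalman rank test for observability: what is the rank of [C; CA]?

CA = [[16, 32], [-4, -8]]
Observability matrix O = [C; CA] = [[4, 8], [-1, -2], [16, 32], [-4, -8]]
Every row of O is a scalar multiple of row 1 = [4, 8] (multipliers 1, -1/4, 4, -1), so the rows span a one-dimensional space.
O ≠ 0, hence rank(O) = 1.
rank(O) = 1 < n = 2, so the pair (A, C) is not completely observable.

1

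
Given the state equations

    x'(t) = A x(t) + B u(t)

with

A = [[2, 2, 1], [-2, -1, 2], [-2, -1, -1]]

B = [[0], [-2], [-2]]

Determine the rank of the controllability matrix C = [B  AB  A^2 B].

AB = [[-6], [-2], [4]]
A^2B = [[-12], [22], [10]]
Controllability matrix C = [B  AB  A^2B] = [[0, -6, -12], [-2, -2, 22], [-2, 4, 10]]
det(C) = 0·((-2)·10 - 22·4) - (-6)·((-2)·10 - 22·(-2)) + (-12)·((-2)·4 - (-2)·(-2)) = 0·(-108) - (-6)·24 + (-12)·(-12) = 288 ≠ 0, so rank(C) = 3.
rank(C) = 3 = n, so the pair (A, B) is completely controllable.

3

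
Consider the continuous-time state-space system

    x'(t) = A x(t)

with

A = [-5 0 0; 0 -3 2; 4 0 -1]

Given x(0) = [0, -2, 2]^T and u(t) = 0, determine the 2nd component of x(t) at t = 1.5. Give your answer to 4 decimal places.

det(sI - A) = s^3 - (tr A)s^2 + (M11 + M22 + M33)s - det A, where Mii is the 2×2 principal minor of A obtained by deleting row i and column i.
tr A = (-5) + (-3) + (-1) = -9; M11 = (-3)·(-1) - 2·0 = 3 - 0 = 3; M22 = (-5)·(-1) - 0·4 = 5 - 0 = 5; M33 = (-5)·(-3) - 0·0 = 15 - 0 = 15; sum of minors = 23.
det A = (-5)·((-3)·(-1) - 2·0) - 0·(0·(-1) - 2·4) + 0·(0·0 - (-3)·4) = (-5)·3 - 0·(-8) + 0·12 = -15.
So p(s) = det(sI - A) = s^3 + 9s^2 + 23s + 15.
Rational-root test: any integer root divides 15. Testing small divisors, s = -1 works: p(-1) = -1 + 9 + (-23) + 15 = 0, so (s + 1) is a factor.
Dividing, p(s) = (s + 1)(s^2 + 8s + 15).
Factor s^2 + 8s + 15: two numbers with sum -8 and product 15 are -3 and -5, so s^2 + 8s + 15 = (s + 3)(s + 5).
Hence p(s) = (s + 1) (s + 3) (s + 5), with roots -5, -3, -1.
The eigenvalues -5, -3, -1 are distinct and real, so A is diagonalisable and x(t) = e^{At} x(0) = V diag(e^{λ_i t}) V^{-1} x(0), where the columns of V are the eigenvectors.
λ = -5: A - (-5)I = [[0, 0, 0], [0, 2, 2], [4, 0, 4]]. v must be orthogonal to every row; (row 2) × (row 3) = [8, 8, -8], so take v_1 = [1, 1, -1]^T.
λ = -3: A - (-3)I = [[-2, 0, 0], [0, 0, 2], [4, 0, 2]]. v must be orthogonal to every row; (row 1) × (row 2) = [0, 4, 0], so take v_2 = [0, 1, 0]^T.
λ = -1: A - (-1)I = [[-4, 0, 0], [0, -2, 2], [4, 0, 0]]. v must be orthogonal to every row; (row 1) × (row 2) = [0, 8, 8], so take v_3 = [0, 1, 1]^T.
V = [v_1 v_2 v_3] = [[1, 0, 0], [1, 1, 1], [-1, 0, 1]] has det V = 1, so V^{-1} = adj(V)/det V = [[1, 0, 0], [-2, 1, -1], [1, 0, 1]].
Modal coordinates z(0) = V^{-1} x(0): 1·0 + 0·(-2) + 0·2 = 0; (-2)·0 + 1·(-2) + (-1)·2 = -4; 1·0 + 0·(-2) + 1·2 = 2; so z(0) = [0, -4, 2]^T.
x_2(t) = Σ_i (v_i)_2 · z_i(0) · e^{λ_i t} (row 2 of V times the modal terms).
x_2(1.5) = 1·0·e^{-5·1.5} + 1·(-4)·e^{-3·1.5} + 1·2·e^{-1·1.5} = 0·0.000553 + (-4)·0.011109 + 2·0.223130 = 0.4018.

0.4018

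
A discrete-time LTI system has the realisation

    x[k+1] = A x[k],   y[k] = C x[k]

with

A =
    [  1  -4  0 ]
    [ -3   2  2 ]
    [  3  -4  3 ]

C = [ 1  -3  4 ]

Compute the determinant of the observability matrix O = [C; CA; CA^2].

CA = [[22, -26, 6]]
CA^2 = [[118, -164, -34]]
Observability matrix O = [C; CA; CA^2] = [[1, -3, 4], [22, -26, 6], [118, -164, -34]]
Expanding along the first row, det(O) = 1·((-26)·(-34) - 6·(-164)) - (-3)·(22·(-34) - 6·118) + 4·(22·(-164) - (-26)·118) = 1·1868 - (-3)·(-1456) + 4·(-540) = -4660
Since det(O) ≠ 0, rank(O) = 3 and the system is completely observable.

-4660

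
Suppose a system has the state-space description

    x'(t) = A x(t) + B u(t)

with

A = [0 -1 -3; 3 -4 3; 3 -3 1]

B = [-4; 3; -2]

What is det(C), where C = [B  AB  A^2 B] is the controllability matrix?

-10215

AB = [[3], [-30], [-23]]
A^2B = [[99], [60], [76]]
Controllability matrix C = [B  AB  A^2B] = [[-4, 3, 99], [3, -30, 60], [-2, -23, 76]]
Expanding along the first row, det(C) = (-4)·((-30)·76 - 60·(-23)) - 3·(3·76 - 60·(-2)) + 99·(3·(-23) - (-30)·(-2)) = (-4)·(-900) - 3·348 + 99·(-129) = -10215
Since det(C) ≠ 0, rank(C) = 3 and the system is completely controllable.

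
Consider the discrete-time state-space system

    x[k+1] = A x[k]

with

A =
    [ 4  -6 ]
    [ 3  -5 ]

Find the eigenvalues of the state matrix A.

-2, 1

det(zI - A) = z^2 - (tr A)z + det A, with tr A = 4 + (-5) = -1 and det A = 4·(-5) - (-6)·3 = -20 - (-18) = -2.
So p(z) = det(zI - A) = z^2 + z - 2.
Factor z^2 + z - 2: two numbers with sum -1 and product -2 are 1 and -2, so z^2 + z - 2 = (z - 1)(z + 2).
Hence p(z) = (z - 1) (z + 2), with roots -2, 1.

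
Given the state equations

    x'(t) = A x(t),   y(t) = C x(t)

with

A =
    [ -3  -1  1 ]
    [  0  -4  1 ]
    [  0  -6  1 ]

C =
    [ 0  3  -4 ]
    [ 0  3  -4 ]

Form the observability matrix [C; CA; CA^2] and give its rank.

CA = [[0, 12, -1], [0, 12, -1]]
CA^2 = [[0, -42, 11], [0, -42, 11]]
Observability matrix O = [C; CA; CA^2] = [[0, 3, -4], [0, 3, -4], [0, 12, -1], [0, 12, -1], [0, -42, 11], [0, -42, 11]]
Column 1 of O is identically zero, so rank(O) ≤ 2.
The 2×2 minor from rows 1, 3, columns 2, 3 is 3·(-1) - (-4)·12 = -3 - (-48) = 45 ≠ 0, so rank(O) = 2.
rank(O) = 2 < n = 3, so the pair (A, C) is not completely observable.

2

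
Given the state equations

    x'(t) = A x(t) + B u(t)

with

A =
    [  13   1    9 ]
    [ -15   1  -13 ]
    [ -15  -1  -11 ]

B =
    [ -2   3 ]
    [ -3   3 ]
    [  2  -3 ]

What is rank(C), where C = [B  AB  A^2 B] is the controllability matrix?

AB = [[-11, 15], [1, -3], [11, -15]]
A^2B = [[-43, 57], [23, -33], [43, -57]]
Controllability matrix C = [B  AB  A^2B] = [[-2, 3, -11, 15, -43, 57], [-3, 3, 1, -3, 23, -33], [2, -3, 11, -15, 43, -57]]
The rows r1, r2, r3 of C are linearly dependent: r1 + r3 = 0 (check each entry), so rank(C) ≤ 2.
The 2×2 minor from rows 1, 2, columns 1, 2 is (-2)·3 - 3·(-3) = -6 - (-9) = 3 ≠ 0, so rank(C) = 2.
rank(C) = 2 < n = 3, so the pair (A, B) is not completely controllable.

2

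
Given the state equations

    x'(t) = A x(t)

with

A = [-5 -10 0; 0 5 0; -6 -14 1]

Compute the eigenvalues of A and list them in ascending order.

det(sI - A) = s^3 - (tr A)s^2 + (M11 + M22 + M33)s - det A, where Mii is the 2×2 principal minor of A obtained by deleting row i and column i.
tr A = (-5) + 5 + 1 = 1; M11 = 5·1 - 0·(-14) = 5 - 0 = 5; M22 = (-5)·1 - 0·(-6) = -5 - 0 = -5; M33 = (-5)·5 - (-10)·0 = -25 - 0 = -25; sum of minors = -25.
det A = (-5)·(5·1 - 0·(-14)) - (-10)·(0·1 - 0·(-6)) + 0·(0·(-14) - 5·(-6)) = (-5)·5 - (-10)·0 + 0·30 = -25.
So p(s) = det(sI - A) = s^3 - s^2 - 25s + 25.
Rational-root test: any integer root divides 25. Testing small divisors, s = 1 works: p(1) = 1 + (-1) + (-25) + 25 = 0, so (s - 1) is a factor.
Dividing, p(s) = (s - 1)(s^2 - 25).
Factor s^2 - 25: two numbers with sum 0 and product -25 are 5 and -5, so s^2 - 25 = (s - 5)(s + 5).
Hence p(s) = (s - 5) (s - 1) (s + 5), with roots -5, 1, 5.
At least one eigenvalue has non-negative real part, so the system is not asymptotically stable.

-5, 1, 5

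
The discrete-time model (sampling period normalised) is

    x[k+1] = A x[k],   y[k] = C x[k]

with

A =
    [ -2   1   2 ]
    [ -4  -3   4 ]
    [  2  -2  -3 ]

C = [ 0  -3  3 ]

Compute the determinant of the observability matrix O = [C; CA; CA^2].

3888

CA = [[18, 3, -21]]
CA^2 = [[-90, 51, 111]]
Observability matrix O = [C; CA; CA^2] = [[0, -3, 3], [18, 3, -21], [-90, 51, 111]]
Expanding along the first row, det(O) = 0·(3·111 - (-21)·51) - (-3)·(18·111 - (-21)·(-90)) + 3·(18·51 - 3·(-90)) = 0·1404 - (-3)·108 + 3·1188 = 3888
Since det(O) ≠ 0, rank(O) = 3 and the system is completely observable.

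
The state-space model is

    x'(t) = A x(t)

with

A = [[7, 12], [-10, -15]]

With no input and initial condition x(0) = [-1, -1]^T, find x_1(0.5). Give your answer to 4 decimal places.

-1.7746

det(sI - A) = s^2 - (tr A)s + det A, with tr A = 7 + (-15) = -8 and det A = 7·(-15) - 12·(-10) = -105 - (-120) = 15.
So p(s) = det(sI - A) = s^2 + 8s + 15.
Factor s^2 + 8s + 15: two numbers with sum -8 and product 15 are -3 and -5, so s^2 + 8s + 15 = (s + 3)(s + 5).
Hence p(s) = (s + 3) (s + 5), with roots -5, -3.
The eigenvalues -5, -3 are distinct and real, so A is diagonalisable and x(t) = e^{At} x(0) = V diag(e^{λ_i t}) V^{-1} x(0), where the columns of V are the eigenvectors.
λ = -5: A - (-5)I = [[12, 12], [-10, -10]]. Row 1 gives 12·v1 + 12·v2 = 0, so take v_1 = [-1, 1]^T.
λ = -3: A - (-3)I = [[10, 12], [-10, -12]]. Row 1 gives 10·v1 + 12·v2 = 0, so take v_2 = [6, -5]^T.
V = [v_1 v_2] = [[-1, 6], [1, -5]] has det V = -1, so V^{-1} = adj(V)/det V = [[5, 6], [1, 1]].
Modal coordinates z(0) = V^{-1} x(0): 5·(-1) + 6·(-1) = -11; 1·(-1) + 1·(-1) = -2; so z(0) = [-11, -2]^T.
x_1(t) = Σ_i (v_i)_1 · z_i(0) · e^{λ_i t} (row 1 of V times the modal terms).
x_1(0.5) = (-1)·(-11)·e^{-5·0.5} + 6·(-2)·e^{-3·0.5} = 11·0.082085 + (-12)·0.223130 = -1.7746.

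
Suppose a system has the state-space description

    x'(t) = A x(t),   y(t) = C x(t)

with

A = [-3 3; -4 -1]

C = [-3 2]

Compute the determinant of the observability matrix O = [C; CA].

31

CA = [[1, -11]]
Observability matrix O = [C; CA] = [[-3, 2], [1, -11]]
det(O) = (-3)·(-11) - 2·1 = 33 - 2 = 31
Since det(O) ≠ 0, rank(O) = 2 and the system is completely observable.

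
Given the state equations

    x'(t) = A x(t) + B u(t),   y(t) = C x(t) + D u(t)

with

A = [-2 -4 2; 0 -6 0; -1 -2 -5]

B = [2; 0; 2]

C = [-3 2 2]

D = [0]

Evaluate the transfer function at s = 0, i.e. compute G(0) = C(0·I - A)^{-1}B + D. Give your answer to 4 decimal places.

G(0) = C(-A)^{-1}B + D = -C A^{-1} B + D.
det A = -72, so A^{-1} = (1/-72)·adj(A) = [[-5/12, 1/3, -1/6], [0, -1/6, 0], [1/12, 0, -1/6]]
A^{-1} B = [-7/6, 0, -1/6]^T
C A^{-1} B = 19/6
G(0) = D - C A^{-1} B = 0 - (19/6) = -19/6 ≈ -3.1667

-3.1667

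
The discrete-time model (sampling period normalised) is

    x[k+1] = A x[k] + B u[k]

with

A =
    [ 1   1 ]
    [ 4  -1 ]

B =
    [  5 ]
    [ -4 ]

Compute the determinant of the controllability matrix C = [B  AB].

124

AB = [[1], [24]]
Controllability matrix C = [B  AB] = [[5, 1], [-4, 24]]
det(C) = 5·24 - 1·(-4) = 120 - (-4) = 124
Since det(C) ≠ 0, rank(C) = 2 and the system is completely controllable.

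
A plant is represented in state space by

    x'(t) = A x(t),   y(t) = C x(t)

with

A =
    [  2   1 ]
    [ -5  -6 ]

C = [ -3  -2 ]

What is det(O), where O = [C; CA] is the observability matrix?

-19

CA = [[4, 9]]
Observability matrix O = [C; CA] = [[-3, -2], [4, 9]]
det(O) = (-3)·9 - (-2)·4 = -27 - (-8) = -19
Since det(O) ≠ 0, rank(O) = 2 and the system is completely observable.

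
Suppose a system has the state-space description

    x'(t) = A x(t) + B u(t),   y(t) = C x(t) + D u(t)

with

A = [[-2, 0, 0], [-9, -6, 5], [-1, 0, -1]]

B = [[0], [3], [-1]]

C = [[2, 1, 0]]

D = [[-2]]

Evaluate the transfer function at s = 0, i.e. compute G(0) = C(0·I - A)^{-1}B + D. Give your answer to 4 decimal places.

G(0) = C(-A)^{-1}B + D = -C A^{-1} B + D.
det A = -12, so A^{-1} = (1/-12)·adj(A) = [[-1/2, 0, 0], [7/6, -1/6, -5/6], [1/2, 0, -1]]
A^{-1} B = [0, 1/3, 1]^T
C A^{-1} B = 1/3
G(0) = D - C A^{-1} B = -2 - (1/3) = -7/3 ≈ -2.3333

-2.3333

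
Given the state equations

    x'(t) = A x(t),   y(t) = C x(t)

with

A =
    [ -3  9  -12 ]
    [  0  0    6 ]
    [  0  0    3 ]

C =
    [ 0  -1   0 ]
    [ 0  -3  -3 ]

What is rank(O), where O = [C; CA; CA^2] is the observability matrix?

2

CA = [[0, 0, -6], [0, 0, -27]]
CA^2 = [[0, 0, -18], [0, 0, -81]]
Observability matrix O = [C; CA; CA^2] = [[0, -1, 0], [0, -3, -3], [0, 0, -6], [0, 0, -27], [0, 0, -18], [0, 0, -81]]
Column 1 of O is identically zero, so rank(O) ≤ 2.
The 2×2 minor from rows 1, 2, columns 2, 3 is (-1)·(-3) - 0·(-3) = 3 - 0 = 3 ≠ 0, so rank(O) = 2.
rank(O) = 2 < n = 3, so the pair (A, C) is not completely observable.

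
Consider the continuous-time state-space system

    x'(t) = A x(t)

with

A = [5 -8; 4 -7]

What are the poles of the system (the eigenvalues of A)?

-3, 1

det(sI - A) = s^2 - (tr A)s + det A, with tr A = 5 + (-7) = -2 and det A = 5·(-7) - (-8)·4 = -35 - (-32) = -3.
So p(s) = det(sI - A) = s^2 + 2s - 3.
Factor s^2 + 2s - 3: two numbers with sum -2 and product -3 are 1 and -3, so s^2 + 2s - 3 = (s - 1)(s + 3).
Hence p(s) = (s - 1) (s + 3), with roots -3, 1.
At least one eigenvalue has non-negative real part, so the system is not asymptotically stable.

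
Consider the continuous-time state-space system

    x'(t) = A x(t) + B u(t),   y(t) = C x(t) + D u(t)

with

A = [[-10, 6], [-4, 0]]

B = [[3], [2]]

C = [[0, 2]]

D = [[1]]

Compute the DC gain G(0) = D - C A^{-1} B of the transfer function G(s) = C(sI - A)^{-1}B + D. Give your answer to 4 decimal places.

G(0) = C(-A)^{-1}B + D = -C A^{-1} B + D.
det A = 24, so A^{-1} = (1/24)·adj(A) = [[0, -1/4], [1/6, -5/12]]
A^{-1} B = [-1/2, -1/3]^T
C A^{-1} B = -2/3
G(0) = D - C A^{-1} B = 1 - (-2/3) = 5/3 ≈ 1.6667

1.6667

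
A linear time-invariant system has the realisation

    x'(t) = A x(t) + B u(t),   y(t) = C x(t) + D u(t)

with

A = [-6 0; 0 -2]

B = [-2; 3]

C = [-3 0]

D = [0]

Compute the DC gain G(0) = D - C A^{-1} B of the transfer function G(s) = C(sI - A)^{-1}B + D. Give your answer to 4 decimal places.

G(0) = C(-A)^{-1}B + D = -C A^{-1} B + D.
det A = 12, so A^{-1} = (1/12)·adj(A) = [[-1/6, 0], [0, -1/2]]
A^{-1} B = [1/3, -3/2]^T
C A^{-1} B = -1
G(0) = D - C A^{-1} B = 0 - (-1) = 1

1.0000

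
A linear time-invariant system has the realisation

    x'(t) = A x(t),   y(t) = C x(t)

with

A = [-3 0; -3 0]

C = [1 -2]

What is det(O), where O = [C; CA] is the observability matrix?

6

CA = [[3, 0]]
Observability matrix O = [C; CA] = [[1, -2], [3, 0]]
det(O) = 1·0 - (-2)·3 = 0 - (-6) = 6
Since det(O) ≠ 0, rank(O) = 2 and the system is completely observable.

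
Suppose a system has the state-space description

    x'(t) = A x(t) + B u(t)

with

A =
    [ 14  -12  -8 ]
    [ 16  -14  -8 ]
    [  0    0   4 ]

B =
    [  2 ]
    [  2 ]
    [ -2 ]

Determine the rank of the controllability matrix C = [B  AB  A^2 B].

2

AB = [[20], [20], [-8]]
A^2B = [[104], [104], [-32]]
Controllability matrix C = [B  AB  A^2B] = [[2, 20, 104], [2, 20, 104], [-2, -8, -32]]
The rows r1, r2, r3 of C are linearly dependent: -r1 + r2 = 0 (check each entry), so rank(C) ≤ 2.
The 2×2 minor from rows 1, 3, columns 1, 2 is 2·(-8) - 20·(-2) = -16 - (-40) = 24 ≠ 0, so rank(C) = 2.
rank(C) = 2 < n = 3, so the pair (A, B) is not completely controllable.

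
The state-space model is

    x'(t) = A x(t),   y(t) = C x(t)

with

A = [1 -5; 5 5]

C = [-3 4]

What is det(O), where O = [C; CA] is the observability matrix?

-173

CA = [[17, 35]]
Observability matrix O = [C; CA] = [[-3, 4], [17, 35]]
det(O) = (-3)·35 - 4·17 = -105 - 68 = -173
Since det(O) ≠ 0, rank(O) = 2 and the system is completely observable.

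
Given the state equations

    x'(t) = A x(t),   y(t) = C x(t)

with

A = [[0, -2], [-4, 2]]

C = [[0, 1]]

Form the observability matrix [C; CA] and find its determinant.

4

CA = [[-4, 2]]
Observability matrix O = [C; CA] = [[0, 1], [-4, 2]]
det(O) = 0·2 - 1·(-4) = 0 - (-4) = 4
Since det(O) ≠ 0, rank(O) = 2 and the system is completely observable.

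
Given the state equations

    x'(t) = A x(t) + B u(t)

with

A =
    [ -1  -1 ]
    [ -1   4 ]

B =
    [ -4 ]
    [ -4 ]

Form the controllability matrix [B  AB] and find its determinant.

80

AB = [[8], [-12]]
Controllability matrix C = [B  AB] = [[-4, 8], [-4, -12]]
det(C) = (-4)·(-12) - 8·(-4) = 48 - (-32) = 80
Since det(C) ≠ 0, rank(C) = 2 and the system is completely controllable.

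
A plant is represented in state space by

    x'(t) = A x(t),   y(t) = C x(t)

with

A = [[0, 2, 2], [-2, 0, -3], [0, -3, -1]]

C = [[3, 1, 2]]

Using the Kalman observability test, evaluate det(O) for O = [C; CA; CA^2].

39

CA = [[-2, 0, 1]]
CA^2 = [[0, -7, -5]]
Observability matrix O = [C; CA; CA^2] = [[3, 1, 2], [-2, 0, 1], [0, -7, -5]]
Expanding along the first row, det(O) = 3·(0·(-5) - 1·(-7)) - 1·((-2)·(-5) - 1·0) + 2·((-2)·(-7) - 0·0) = 3·7 - 1·10 + 2·14 = 39
Since det(O) ≠ 0, rank(O) = 3 and the system is completely observable.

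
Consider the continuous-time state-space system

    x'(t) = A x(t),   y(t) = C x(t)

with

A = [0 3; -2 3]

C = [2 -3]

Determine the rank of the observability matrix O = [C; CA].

2

CA = [[6, -3]]
Observability matrix O = [C; CA] = [[2, -3], [6, -3]]
det(O) = 2·(-3) - (-3)·6 = -6 - (-18) = 12 ≠ 0, so rank(O) = 2.
rank(O) = 2 = n, so the pair (A, C) is completely observable.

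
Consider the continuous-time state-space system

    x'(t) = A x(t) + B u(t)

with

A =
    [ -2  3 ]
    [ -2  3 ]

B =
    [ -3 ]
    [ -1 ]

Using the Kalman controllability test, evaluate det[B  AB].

-6

AB = [[3], [3]]
Controllability matrix C = [B  AB] = [[-3, 3], [-1, 3]]
det(C) = (-3)·3 - 3·(-1) = -9 - (-3) = -6
Since det(C) ≠ 0, rank(C) = 2 and the system is completely controllable.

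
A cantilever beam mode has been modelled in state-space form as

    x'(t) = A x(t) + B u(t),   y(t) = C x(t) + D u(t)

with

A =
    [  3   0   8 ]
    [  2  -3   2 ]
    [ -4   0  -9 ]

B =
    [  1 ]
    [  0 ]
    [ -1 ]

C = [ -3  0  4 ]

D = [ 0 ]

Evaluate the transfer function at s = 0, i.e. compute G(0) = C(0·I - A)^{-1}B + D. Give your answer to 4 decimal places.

G(0) = C(-A)^{-1}B + D = -C A^{-1} B + D.
det A = -15, so A^{-1} = (1/-15)·adj(A) = [[-9/5, 0, -8/5], [-2/3, -1/3, -2/3], [4/5, 0, 3/5]]
A^{-1} B = [-1/5, 0, 1/5]^T
C A^{-1} B = 7/5
G(0) = D - C A^{-1} B = 0 - (7/5) = -7/5 ≈ -1.4000

-1.4000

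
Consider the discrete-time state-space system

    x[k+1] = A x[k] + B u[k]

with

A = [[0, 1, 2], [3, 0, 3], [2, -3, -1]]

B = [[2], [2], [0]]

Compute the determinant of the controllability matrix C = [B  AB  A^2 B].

AB = [[2], [6], [-2]]
A^2B = [[2], [0], [-12]]
Controllability matrix C = [B  AB  A^2B] = [[2, 2, 2], [2, 6, 0], [0, -2, -12]]
Expanding along the first row, det(C) = 2·(6·(-12) - 0·(-2)) - 2·(2·(-12) - 0·0) + 2·(2·(-2) - 6·0) = 2·(-72) - 2·(-24) + 2·(-4) = -104
Since det(C) ≠ 0, rank(C) = 3 and the system is completely controllable.

-104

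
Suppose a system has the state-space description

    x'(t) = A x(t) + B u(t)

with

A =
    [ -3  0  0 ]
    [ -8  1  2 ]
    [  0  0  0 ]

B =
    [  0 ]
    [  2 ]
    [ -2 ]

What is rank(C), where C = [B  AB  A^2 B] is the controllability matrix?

2

AB = [[0], [-2], [0]]
A^2B = [[0], [-2], [0]]
Controllability matrix C = [B  AB  A^2B] = [[0, 0, 0], [2, -2, -2], [-2, 0, 0]]
Row 1 of C is identically zero, so rank(C) ≤ 2.
The 2×2 minor from rows 2, 3, columns 1, 2 is 2·0 - (-2)·(-2) = 0 - 4 = -4 ≠ 0, so rank(C) = 2.
rank(C) = 2 < n = 3, so the pair (A, B) is not completely controllable.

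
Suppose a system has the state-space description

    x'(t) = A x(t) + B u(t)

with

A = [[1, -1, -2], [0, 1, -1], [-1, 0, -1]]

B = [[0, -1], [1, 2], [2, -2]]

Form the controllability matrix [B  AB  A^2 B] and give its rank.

AB = [[-5, 1], [-1, 4], [-2, 3]]
A^2B = [[0, -9], [1, 1], [7, -4]]
Controllability matrix C = [B  AB  A^2B] = [[0, -1, -5, 1, 0, -9], [1, 2, -1, 4, 1, 1], [2, -2, -2, 3, 7, -4]]
Take the 3×3 submatrix of C formed by columns 1, 2, 3: [[0, -1, -5], [1, 2, -1], [2, -2, -2]]. Its determinant is 0·(2·(-2) - (-1)·(-2)) - (-1)·(1·(-2) - (-1)·2) + (-5)·(1·(-2) - 2·2) = 0·(-6) - (-1)·0 + (-5)·(-6) = 30 ≠ 0.
So rank(C) ≥ 3; since C has 3 rows, rank(C) = 3.
rank(C) = 3 = n, so the pair (A, B) is completely controllable.

3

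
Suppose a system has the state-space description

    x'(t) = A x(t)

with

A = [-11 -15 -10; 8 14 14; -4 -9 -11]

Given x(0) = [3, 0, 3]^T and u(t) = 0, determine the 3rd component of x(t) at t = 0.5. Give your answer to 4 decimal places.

-6.8553

det(sI - A) = s^3 - (tr A)s^2 + (M11 + M22 + M33)s - det A, where Mii is the 2×2 principal minor of A obtained by deleting row i and column i.
tr A = (-11) + 14 + (-11) = -8; M11 = 14·(-11) - 14·(-9) = -154 - (-126) = -28; M22 = (-11)·(-11) - (-10)·(-4) = 121 - 40 = 81; M33 = (-11)·14 - (-15)·8 = -154 - (-120) = -34; sum of minors = 19.
det A = (-11)·(14·(-11) - 14·(-9)) - (-15)·(8·(-11) - 14·(-4)) + (-10)·(8·(-9) - 14·(-4)) = (-11)·(-28) - (-15)·(-32) + (-10)·(-16) = -12.
So p(s) = det(sI - A) = s^3 + 8s^2 + 19s + 12.
Rational-root test: any integer root divides 12. Testing small divisors, s = -1 works: p(-1) = -1 + 8 + (-19) + 12 = 0, so (s + 1) is a factor.
Dividing, p(s) = (s + 1)(s^2 + 7s + 12).
Factor s^2 + 7s + 12: two numbers with sum -7 and product 12 are -3 and -4, so s^2 + 7s + 12 = (s + 3)(s + 4).
Hence p(s) = (s + 1) (s + 3) (s + 4), with roots -4, -3, -1.
The eigenvalues -4, -3, -1 are distinct and real, so A is diagonalisable and x(t) = e^{At} x(0) = V diag(e^{λ_i t}) V^{-1} x(0), where the columns of V are the eigenvectors.
λ = -4: A - (-4)I = [[-7, -15, -10], [8, 18, 14], [-4, -9, -7]]. v must be orthogonal to every row; (row 1) × (row 2) = [-30, 18, -6], so take v_1 = [-5, 3, -1]^T.
λ = -3: A - (-3)I = [[-8, -15, -10], [8, 17, 14], [-4, -9, -8]]. v must be orthogonal to every row; (row 1) × (row 2) = [-40, 32, -16], so take v_2 = [-5, 4, -2]^T.
λ = -1: A - (-1)I = [[-10, -15, -10], [8, 15, 14], [-4, -9, -10]]. v must be orthogonal to every row; (row 1) × (row 2) = [-60, 60, -30], so take v_3 = [-2, 2, -1]^T.
V = [v_1 v_2 v_3] = [[-5, -5, -2], [3, 4, 2], [-1, -2, -1]] has det V = -1, so V^{-1} = adj(V)/det V = [[0, 1, 2], [-1, -3, -4], [2, 5, 5]].
Modal coordinates z(0) = V^{-1} x(0): 0·3 + 1·0 + 2·3 = 6; (-1)·3 + (-3)·0 + (-4)·3 = -15; 2·3 + 5·0 + 5·3 = 21; so z(0) = [6, -15, 21]^T.
x_3(t) = Σ_i (v_i)_3 · z_i(0) · e^{λ_i t} (row 3 of V times the modal terms).
x_3(0.5) = (-1)·6·e^{-4·0.5} + (-2)·(-15)·e^{-3·0.5} + (-1)·21·e^{-1·0.5} = (-6)·0.135335 + 30·0.223130 + (-21)·0.606531 = -6.8553.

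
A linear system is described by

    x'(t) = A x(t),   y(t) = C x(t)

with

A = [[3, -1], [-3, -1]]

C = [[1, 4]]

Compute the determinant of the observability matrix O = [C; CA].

CA = [[-9, -5]]
Observability matrix O = [C; CA] = [[1, 4], [-9, -5]]
det(O) = 1·(-5) - 4·(-9) = -5 - (-36) = 31
Since det(O) ≠ 0, rank(O) = 2 and the system is completely observable.

31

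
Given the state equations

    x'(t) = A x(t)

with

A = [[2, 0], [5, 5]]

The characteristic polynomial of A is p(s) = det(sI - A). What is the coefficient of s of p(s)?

-7

For a 2×2 matrix, det(sI - A) = s^2 - (tr A)s + det A.
tr A = 7, det A = 10.
So p(s) = s^2 - 7s + 10.
The coefficient of s is -7.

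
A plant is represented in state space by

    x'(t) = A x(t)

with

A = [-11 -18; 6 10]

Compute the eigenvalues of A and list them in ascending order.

-2, 1

det(sI - A) = s^2 - (tr A)s + det A, with tr A = (-11) + 10 = -1 and det A = (-11)·10 - (-18)·6 = -110 - (-108) = -2.
So p(s) = det(sI - A) = s^2 + s - 2.
Factor s^2 + s - 2: two numbers with sum -1 and product -2 are 1 and -2, so s^2 + s - 2 = (s - 1)(s + 2).
Hence p(s) = (s - 1) (s + 2), with roots -2, 1.
At least one eigenvalue has non-negative real part, so the system is not asymptotically stable.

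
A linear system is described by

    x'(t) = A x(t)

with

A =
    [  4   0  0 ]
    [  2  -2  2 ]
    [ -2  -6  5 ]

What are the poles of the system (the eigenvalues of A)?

det(sI - A) = s^3 - (tr A)s^2 + (M11 + M22 + M33)s - det A, where Mii is the 2×2 principal minor of A obtained by deleting row i and column i.
tr A = 4 + (-2) + 5 = 7; M11 = (-2)·5 - 2·(-6) = -10 - (-12) = 2; M22 = 4·5 - 0·(-2) = 20 - 0 = 20; M33 = 4·(-2) - 0·2 = -8 - 0 = -8; sum of minors = 14.
det A = 4·((-2)·5 - 2·(-6)) - 0·(2·5 - 2·(-2)) + 0·(2·(-6) - (-2)·(-2)) = 4·2 - 0·14 + 0·(-16) = 8.
So p(s) = det(sI - A) = s^3 - 7s^2 + 14s - 8.
Rational-root test: any integer root divides -8. Testing small divisors, s = 1 works: p(1) = 1 + (-7) + 14 + (-8) = 0, so (s - 1) is a factor.
Dividing, p(s) = (s - 1)(s^2 - 6s + 8).
Factor s^2 - 6s + 8: two numbers with sum 6 and product 8 are 4 and 2, so s^2 - 6s + 8 = (s - 4)(s - 2).
Hence p(s) = (s - 4) (s - 2) (s - 1), with roots 1, 2, 4.
At least one eigenvalue has non-negative real part, so the system is not asymptotically stable.

1, 2, 4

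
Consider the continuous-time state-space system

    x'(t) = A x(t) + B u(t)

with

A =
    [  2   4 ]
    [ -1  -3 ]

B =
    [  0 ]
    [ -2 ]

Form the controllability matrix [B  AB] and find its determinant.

AB = [[-8], [6]]
Controllability matrix C = [B  AB] = [[0, -8], [-2, 6]]
det(C) = 0·6 - (-8)·(-2) = 0 - 16 = -16
Since det(C) ≠ 0, rank(C) = 2 and the system is completely controllable.

-16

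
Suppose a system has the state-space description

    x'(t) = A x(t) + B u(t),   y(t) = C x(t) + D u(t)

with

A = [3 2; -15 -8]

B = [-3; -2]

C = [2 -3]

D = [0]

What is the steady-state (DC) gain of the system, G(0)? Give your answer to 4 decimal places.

-34.8333

G(0) = C(-A)^{-1}B + D = -C A^{-1} B + D.
det A = 6, so A^{-1} = (1/6)·adj(A) = [[-4/3, -1/3], [5/2, 1/2]]
A^{-1} B = [14/3, -17/2]^T
C A^{-1} B = 209/6
G(0) = D - C A^{-1} B = 0 - (209/6) = -209/6 ≈ -34.8333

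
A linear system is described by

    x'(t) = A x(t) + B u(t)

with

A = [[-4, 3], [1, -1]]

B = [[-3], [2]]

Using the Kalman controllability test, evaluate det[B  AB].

AB = [[18], [-5]]
Controllability matrix C = [B  AB] = [[-3, 18], [2, -5]]
det(C) = (-3)·(-5) - 18·2 = 15 - 36 = -21
Since det(C) ≠ 0, rank(C) = 2 and the system is completely controllable.

-21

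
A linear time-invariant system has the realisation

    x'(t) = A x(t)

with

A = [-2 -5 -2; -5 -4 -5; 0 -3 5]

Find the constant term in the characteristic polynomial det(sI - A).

Expand det(sI - A) for the 3×3 matrix.
p(s) = s^3 + s^2 - 62s + 85.
(Check: constant term = det(-A) = (-1)^3 det A = 85; coefficient of s^2 = -tr A = 1.)
The constant term is 85.

85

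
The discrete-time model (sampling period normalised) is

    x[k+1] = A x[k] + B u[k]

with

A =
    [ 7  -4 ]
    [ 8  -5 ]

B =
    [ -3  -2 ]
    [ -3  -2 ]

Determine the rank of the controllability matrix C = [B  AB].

AB = [[-9, -6], [-9, -6]]
Controllability matrix C = [B  AB] = [[-3, -2, -9, -6], [-3, -2, -9, -6]]
Every column of C is a scalar multiple of column 1 = [-3, -3] (multipliers 1, 2/3, 3, 2), so the columns span a one-dimensional space.
C ≠ 0, hence rank(C) = 1.
rank(C) = 1 < n = 2, so the pair (A, B) is not completely controllable.

1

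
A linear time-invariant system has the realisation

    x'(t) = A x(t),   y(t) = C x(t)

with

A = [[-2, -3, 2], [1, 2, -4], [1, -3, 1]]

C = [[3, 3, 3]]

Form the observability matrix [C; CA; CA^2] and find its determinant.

CA = [[0, -12, -3]]
CA^2 = [[-15, -15, 45]]
Observability matrix O = [C; CA; CA^2] = [[3, 3, 3], [0, -12, -3], [-15, -15, 45]]
Expanding along the first row, det(O) = 3·((-12)·45 - (-3)·(-15)) - 3·(0·45 - (-3)·(-15)) + 3·(0·(-15) - (-12)·(-15)) = 3·(-585) - 3·(-45) + 3·(-180) = -2160
Since det(O) ≠ 0, rank(O) = 3 and the system is completely observable.

-2160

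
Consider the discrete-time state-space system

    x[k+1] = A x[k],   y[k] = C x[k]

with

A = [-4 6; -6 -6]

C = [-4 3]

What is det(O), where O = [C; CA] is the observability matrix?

174

CA = [[-2, -42]]
Observability matrix O = [C; CA] = [[-4, 3], [-2, -42]]
det(O) = (-4)·(-42) - 3·(-2) = 168 - (-6) = 174
Since det(O) ≠ 0, rank(O) = 2 and the system is completely observable.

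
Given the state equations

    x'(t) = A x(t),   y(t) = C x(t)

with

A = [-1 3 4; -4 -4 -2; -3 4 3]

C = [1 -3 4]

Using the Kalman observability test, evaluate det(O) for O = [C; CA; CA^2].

CA = [[-1, 31, 22]]
CA^2 = [[-189, -39, 0]]
Observability matrix O = [C; CA; CA^2] = [[1, -3, 4], [-1, 31, 22], [-189, -39, 0]]
Expanding along the first row, det(O) = 1·(31·0 - 22·(-39)) - (-3)·((-1)·0 - 22·(-189)) + 4·((-1)·(-39) - 31·(-189)) = 1·858 - (-3)·4158 + 4·5898 = 36924
Since det(O) ≠ 0, rank(O) = 3 and the system is completely observable.

36924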